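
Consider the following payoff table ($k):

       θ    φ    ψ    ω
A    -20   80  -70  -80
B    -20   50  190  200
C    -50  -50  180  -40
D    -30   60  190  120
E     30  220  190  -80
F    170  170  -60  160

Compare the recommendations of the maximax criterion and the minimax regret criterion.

maximax → E; minimax regret → B (disagree)

Row maxima: A=80, B=200, C=180, D=190, E=220, F=170
Best best-case = 220 → E.
Column bests: θ=170, φ=220, ψ=190, ω=200.
A regrets: 190, 140, 260, 280 → max 280
B regrets: 190, 170, 0, 0 → max 190
C regrets: 220, 270, 10, 240 → max 270
D regrets: 200, 160, 0, 80 → max 200
E regrets: 140, 0, 0, 280 → max 280
F regrets: 0, 50, 250, 40 → max 250
Smallest max regret = 190 → B.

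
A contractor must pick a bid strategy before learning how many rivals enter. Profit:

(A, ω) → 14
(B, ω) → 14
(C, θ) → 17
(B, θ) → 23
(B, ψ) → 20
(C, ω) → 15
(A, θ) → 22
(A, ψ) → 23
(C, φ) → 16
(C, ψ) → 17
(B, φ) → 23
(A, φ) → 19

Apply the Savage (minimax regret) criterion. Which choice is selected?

Column bests: θ=23, φ=23, ψ=23, ω=15.
A regrets: 1, 4, 0, 1 → max 4
B regrets: 0, 0, 3, 1 → max 3
C regrets: 6, 7, 6, 0 → max 7
Smallest max regret = 3 → B.

B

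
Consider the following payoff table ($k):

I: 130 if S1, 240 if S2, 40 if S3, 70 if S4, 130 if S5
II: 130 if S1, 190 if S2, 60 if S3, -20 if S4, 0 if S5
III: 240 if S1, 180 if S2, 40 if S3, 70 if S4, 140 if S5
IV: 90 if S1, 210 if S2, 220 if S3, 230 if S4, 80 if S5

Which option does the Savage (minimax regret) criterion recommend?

IV

Column bests: S1=240, S2=240, S3=220, S4=230, S5=140.
I regrets: 110, 0, 180, 160, 10 → max 180
II regrets: 110, 50, 160, 250, 140 → max 250
III regrets: 0, 60, 180, 160, 0 → max 180
IV regrets: 150, 30, 0, 0, 60 → max 150
Smallest max regret = 150 → IV.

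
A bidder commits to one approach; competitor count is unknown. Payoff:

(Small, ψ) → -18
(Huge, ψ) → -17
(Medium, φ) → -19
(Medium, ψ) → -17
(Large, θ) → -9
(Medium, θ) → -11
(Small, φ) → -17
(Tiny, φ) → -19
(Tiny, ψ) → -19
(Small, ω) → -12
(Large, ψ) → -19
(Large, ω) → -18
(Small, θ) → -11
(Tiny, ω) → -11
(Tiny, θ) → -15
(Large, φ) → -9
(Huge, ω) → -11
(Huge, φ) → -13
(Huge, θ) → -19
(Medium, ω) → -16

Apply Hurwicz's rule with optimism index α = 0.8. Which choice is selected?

Tiny: 0.8·(-11) + 0.2·(-19) = -12.6
Small: 0.8·(-11) + 0.2·(-18) = -12.4
Medium: 0.8·(-11) + 0.2·(-19) = -12.6
Large: 0.8·(-9) + 0.2·(-19) = -11
Huge: 0.8·(-11) + 0.2·(-19) = -12.6
Highest Hurwicz score = -11 → Large.

Large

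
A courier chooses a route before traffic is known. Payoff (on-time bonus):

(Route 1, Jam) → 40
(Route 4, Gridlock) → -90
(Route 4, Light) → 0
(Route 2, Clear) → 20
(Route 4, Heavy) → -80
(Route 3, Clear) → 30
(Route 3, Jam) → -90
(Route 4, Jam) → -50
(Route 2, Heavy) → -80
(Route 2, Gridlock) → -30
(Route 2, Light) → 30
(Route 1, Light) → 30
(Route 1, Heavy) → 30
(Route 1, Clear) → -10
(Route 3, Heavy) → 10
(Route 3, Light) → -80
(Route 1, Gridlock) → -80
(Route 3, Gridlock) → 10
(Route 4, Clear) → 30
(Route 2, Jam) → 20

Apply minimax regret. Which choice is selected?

Route 1

Column bests: Clear=30, Light=30, Heavy=30, Jam=40, Gridlock=10.
Route 1 regrets: 40, 0, 0, 0, 90 → max 90
Route 2 regrets: 10, 0, 110, 20, 40 → max 110
Route 3 regrets: 0, 110, 20, 130, 0 → max 130
Route 4 regrets: 0, 30, 110, 90, 100 → max 110
Smallest max regret = 90 → Route 1.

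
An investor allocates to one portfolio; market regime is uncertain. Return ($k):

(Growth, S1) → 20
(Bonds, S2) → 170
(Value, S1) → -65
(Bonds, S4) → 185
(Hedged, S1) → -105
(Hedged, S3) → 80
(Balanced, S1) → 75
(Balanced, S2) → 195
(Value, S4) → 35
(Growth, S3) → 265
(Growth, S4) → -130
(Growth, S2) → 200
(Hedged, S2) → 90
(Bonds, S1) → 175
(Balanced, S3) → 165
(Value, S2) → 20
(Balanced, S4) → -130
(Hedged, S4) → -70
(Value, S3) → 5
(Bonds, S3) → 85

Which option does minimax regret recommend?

Column bests: S1=175, S2=200, S3=265, S4=185.
Balanced regrets: 100, 5, 100, 315 → max 315
Hedged regrets: 280, 110, 185, 255 → max 280
Value regrets: 240, 180, 260, 150 → max 260
Bonds regrets: 0, 30, 180, 0 → max 180
Growth regrets: 155, 0, 0, 315 → max 315
Smallest max regret = 180 → Bonds.

Bonds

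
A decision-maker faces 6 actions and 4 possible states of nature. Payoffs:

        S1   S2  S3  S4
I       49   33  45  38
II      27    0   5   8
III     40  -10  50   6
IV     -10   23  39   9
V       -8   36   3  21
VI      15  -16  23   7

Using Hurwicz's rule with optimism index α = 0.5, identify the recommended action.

I

I: 0.5·49 + 0.5·33 = 41
II: 0.5·27 + 0.5·0 = 13.5
III: 0.5·50 + 0.5·(-10) = 20
IV: 0.5·39 + 0.5·(-10) = 14.5
V: 0.5·36 + 0.5·(-8) = 14
VI: 0.5·23 + 0.5·(-16) = 3.5
Highest Hurwicz score = 41 → I.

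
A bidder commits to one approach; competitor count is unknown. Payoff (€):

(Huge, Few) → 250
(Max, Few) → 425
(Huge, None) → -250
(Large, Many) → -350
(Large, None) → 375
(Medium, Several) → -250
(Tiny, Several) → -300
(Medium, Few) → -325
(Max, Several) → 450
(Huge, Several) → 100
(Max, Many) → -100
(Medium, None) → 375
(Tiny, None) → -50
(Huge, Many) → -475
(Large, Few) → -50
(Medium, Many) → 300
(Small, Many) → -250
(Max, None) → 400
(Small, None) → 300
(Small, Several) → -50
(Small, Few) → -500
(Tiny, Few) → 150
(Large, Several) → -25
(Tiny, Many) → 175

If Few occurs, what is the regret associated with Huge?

Best payoff under Few is 425.
Regret = 425 − 250 = 175.

175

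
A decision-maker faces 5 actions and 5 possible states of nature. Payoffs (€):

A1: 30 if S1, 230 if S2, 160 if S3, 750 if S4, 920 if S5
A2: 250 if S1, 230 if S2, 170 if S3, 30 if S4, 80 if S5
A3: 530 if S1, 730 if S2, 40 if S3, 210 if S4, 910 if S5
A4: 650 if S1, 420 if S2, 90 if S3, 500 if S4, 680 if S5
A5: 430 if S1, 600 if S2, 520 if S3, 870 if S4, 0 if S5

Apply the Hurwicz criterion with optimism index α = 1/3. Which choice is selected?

A1: 1/3·920 + 2/3·30 = 980/3
A2: 1/3·250 + 2/3·30 = 310/3
A3: 1/3·910 + 2/3·40 = 330
A4: 1/3·680 + 2/3·90 = 860/3
A5: 1/3·870 + 2/3·0 = 290
Highest Hurwicz score = 330 → A3.

A3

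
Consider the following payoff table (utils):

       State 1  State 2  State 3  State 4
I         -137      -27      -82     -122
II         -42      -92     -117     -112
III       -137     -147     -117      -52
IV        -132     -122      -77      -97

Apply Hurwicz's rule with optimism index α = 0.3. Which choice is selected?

I: 0.3·(-27) + 0.7·(-137) = -104
II: 0.3·(-42) + 0.7·(-117) = -94.5
III: 0.3·(-52) + 0.7·(-147) = -118.5
IV: 0.3·(-77) + 0.7·(-132) = -115.5
Highest Hurwicz score = -94.5 → II.

II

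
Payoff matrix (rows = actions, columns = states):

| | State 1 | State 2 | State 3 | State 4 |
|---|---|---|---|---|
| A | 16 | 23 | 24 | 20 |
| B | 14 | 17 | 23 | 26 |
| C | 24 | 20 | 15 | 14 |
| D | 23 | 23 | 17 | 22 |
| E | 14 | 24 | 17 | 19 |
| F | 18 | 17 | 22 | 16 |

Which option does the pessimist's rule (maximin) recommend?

Row minima: A=16, B=14, C=14, D=17, E=14, F=16
Best worst-case = 17 → D.

D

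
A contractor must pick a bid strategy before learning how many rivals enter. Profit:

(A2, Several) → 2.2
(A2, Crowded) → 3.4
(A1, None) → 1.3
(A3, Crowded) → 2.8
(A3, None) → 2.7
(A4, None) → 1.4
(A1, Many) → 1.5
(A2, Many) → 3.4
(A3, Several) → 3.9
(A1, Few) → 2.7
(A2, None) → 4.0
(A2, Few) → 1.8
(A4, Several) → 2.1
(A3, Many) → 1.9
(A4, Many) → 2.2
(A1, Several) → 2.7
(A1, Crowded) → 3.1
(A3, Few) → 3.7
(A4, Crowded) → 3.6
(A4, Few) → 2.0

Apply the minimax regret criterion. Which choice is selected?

A3

Column bests: None=4.0, Few=3.7, Several=3.9, Many=3.4, Crowded=3.6.
A1 regrets: 2.7, 1.0, 1.2, 1.9, 0.5 → max 2.7
A2 regrets: 0.0, 1.9, 1.7, 0.0, 0.2 → max 1.9
A3 regrets: 1.3, 0.0, 0.0, 1.5, 0.8 → max 1.5
A4 regrets: 2.6, 1.7, 1.8, 1.2, 0.0 → max 2.6
Smallest max regret = 1.5 → A3.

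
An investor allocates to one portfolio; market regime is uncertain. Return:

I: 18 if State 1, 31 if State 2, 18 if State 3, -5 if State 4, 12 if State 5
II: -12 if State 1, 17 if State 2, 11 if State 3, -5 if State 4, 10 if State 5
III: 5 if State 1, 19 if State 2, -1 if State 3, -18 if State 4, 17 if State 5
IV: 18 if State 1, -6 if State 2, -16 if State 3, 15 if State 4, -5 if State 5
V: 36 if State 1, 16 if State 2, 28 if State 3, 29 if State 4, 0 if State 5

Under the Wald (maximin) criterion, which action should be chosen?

Row minima: I=-5, II=-12, III=-18, IV=-16, V=0
Best worst-case = 0 → V.

V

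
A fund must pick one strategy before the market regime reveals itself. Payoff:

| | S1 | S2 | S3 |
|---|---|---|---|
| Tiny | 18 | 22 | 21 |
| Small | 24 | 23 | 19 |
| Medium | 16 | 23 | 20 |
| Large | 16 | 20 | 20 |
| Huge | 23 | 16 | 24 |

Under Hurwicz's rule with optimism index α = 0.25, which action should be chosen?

Tiny: 0.25·22 + 0.75·18 = 19
Small: 0.25·24 + 0.75·19 = 20.25
Medium: 0.25·23 + 0.75·16 = 17.75
Large: 0.25·20 + 0.75·16 = 17
Huge: 0.25·24 + 0.75·16 = 18
Highest Hurwicz score = 20.25 → Small.

Small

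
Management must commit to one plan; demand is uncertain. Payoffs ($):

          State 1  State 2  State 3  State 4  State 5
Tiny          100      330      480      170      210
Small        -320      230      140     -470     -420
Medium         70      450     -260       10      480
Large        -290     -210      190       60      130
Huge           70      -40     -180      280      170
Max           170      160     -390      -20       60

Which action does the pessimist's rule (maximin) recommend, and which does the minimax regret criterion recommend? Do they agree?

Row minima: Tiny=100, Small=-470, Medium=-260, Large=-290, Huge=-180, Max=-390
Best worst-case = 100 → Tiny.
Column bests: State 1=170, State 2=450, State 3=480, State 4=280, State 5=480.
Tiny regrets: 70, 120, 0, 110, 270 → max 270
Small regrets: 490, 220, 340, 750, 900 → max 900
Medium regrets: 100, 0, 740, 270, 0 → max 740
Large regrets: 460, 660, 290, 220, 350 → max 660
Huge regrets: 100, 490, 660, 0, 310 → max 660
Max regrets: 0, 290, 870, 300, 420 → max 870
Smallest max regret = 270 → Tiny.

maximin → Tiny; minimax regret → Tiny (agree)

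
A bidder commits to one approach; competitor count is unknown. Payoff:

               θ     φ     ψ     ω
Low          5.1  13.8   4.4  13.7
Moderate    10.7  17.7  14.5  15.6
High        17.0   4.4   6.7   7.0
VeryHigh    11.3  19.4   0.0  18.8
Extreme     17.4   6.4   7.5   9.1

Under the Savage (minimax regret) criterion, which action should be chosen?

Moderate

Column bests: θ=17.4, φ=19.4, ψ=14.5, ω=18.8.
Low regrets: 12.3, 5.6, 10.1, 5.1 → max 12.3
Moderate regrets: 6.7, 1.7, 0.0, 3.2 → max 6.7
High regrets: 0.4, 15.0, 7.8, 11.8 → max 15.0
VeryHigh regrets: 6.1, 0.0, 14.5, 0.0 → max 14.5
Extreme regrets: 0.0, 13.0, 7.0, 9.7 → max 13.0
Smallest max regret = 6.7 → Moderate.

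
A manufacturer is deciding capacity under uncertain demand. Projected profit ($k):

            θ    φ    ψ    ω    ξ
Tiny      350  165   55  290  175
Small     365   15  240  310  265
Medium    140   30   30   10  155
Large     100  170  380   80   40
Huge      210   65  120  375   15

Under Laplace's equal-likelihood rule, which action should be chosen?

Row averages: Tiny=207, Small=239, Medium=73, Large=154, Huge=157
Highest average = 239 → Small.

Small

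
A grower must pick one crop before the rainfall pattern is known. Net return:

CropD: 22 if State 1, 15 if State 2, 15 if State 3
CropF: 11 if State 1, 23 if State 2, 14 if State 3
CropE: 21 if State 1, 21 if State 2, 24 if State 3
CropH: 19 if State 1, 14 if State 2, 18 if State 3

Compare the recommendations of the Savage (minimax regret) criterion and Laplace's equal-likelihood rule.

minimax regret → CropE; laplace → CropE (agree)

Column bests: State 1=22, State 2=23, State 3=24.
CropD regrets: 0, 8, 9 → max 9
CropF regrets: 11, 0, 10 → max 11
CropE regrets: 1, 2, 0 → max 2
CropH regrets: 3, 9, 6 → max 9
Smallest max regret = 2 → CropE.
Row averages: CropD=52/3, CropF=16, CropE=22, CropH=17
Highest average = 22 → CropE.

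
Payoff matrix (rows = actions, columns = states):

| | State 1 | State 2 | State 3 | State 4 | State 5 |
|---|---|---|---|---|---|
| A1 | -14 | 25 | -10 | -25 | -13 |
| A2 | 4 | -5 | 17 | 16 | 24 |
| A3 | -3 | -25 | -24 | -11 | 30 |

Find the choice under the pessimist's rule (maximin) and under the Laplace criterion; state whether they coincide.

maximin → A2; laplace → A2 (agree)

Row minima: A1=-25, A2=-5, A3=-25
Best worst-case = -5 → A2.
Row averages: A1=-7.4, A2=11.2, A3=-6.6
Highest average = 11.2 → A2.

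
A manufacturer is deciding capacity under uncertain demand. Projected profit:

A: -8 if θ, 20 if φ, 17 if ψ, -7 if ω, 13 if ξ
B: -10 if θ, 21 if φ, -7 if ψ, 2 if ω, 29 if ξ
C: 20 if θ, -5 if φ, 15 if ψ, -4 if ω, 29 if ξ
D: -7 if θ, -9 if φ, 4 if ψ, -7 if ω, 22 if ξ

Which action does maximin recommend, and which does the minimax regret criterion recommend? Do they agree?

Row minima: A=-8, B=-10, C=-5, D=-9
Best worst-case = -5 → C.
Column bests: θ=20, φ=21, ψ=17, ω=2, ξ=29.
A regrets: 28, 1, 0, 9, 16 → max 28
B regrets: 30, 0, 24, 0, 0 → max 30
C regrets: 0, 26, 2, 6, 0 → max 26
D regrets: 27, 30, 13, 9, 7 → max 30
Smallest max regret = 26 → C.

maximin → C; minimax regret → C (agree)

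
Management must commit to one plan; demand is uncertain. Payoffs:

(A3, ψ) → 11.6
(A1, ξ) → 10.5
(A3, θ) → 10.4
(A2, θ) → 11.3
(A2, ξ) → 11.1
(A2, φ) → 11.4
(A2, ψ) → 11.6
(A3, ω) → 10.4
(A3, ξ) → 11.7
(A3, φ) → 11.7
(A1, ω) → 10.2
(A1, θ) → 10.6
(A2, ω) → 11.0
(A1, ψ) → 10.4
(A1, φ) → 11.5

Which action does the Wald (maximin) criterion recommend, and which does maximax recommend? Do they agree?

Row minima: A1=10.2, A2=11.0, A3=10.4
Best worst-case = 11.0 → A2.
Row maxima: A1=11.5, A2=11.6, A3=11.7
Best best-case = 11.7 → A3.

maximin → A2; maximax → A3 (disagree)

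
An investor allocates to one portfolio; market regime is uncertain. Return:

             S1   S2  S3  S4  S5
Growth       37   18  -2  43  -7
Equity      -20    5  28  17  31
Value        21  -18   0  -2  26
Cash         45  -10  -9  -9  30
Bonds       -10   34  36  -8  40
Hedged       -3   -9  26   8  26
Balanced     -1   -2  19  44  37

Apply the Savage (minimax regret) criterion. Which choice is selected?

Balanced

Column bests: S1=45, S2=34, S3=36, S4=44, S5=40.
Growth regrets: 8, 16, 38, 1, 47 → max 47
Equity regrets: 65, 29, 8, 27, 9 → max 65
Value regrets: 24, 52, 36, 46, 14 → max 52
Cash regrets: 0, 44, 45, 53, 10 → max 53
Bonds regrets: 55, 0, 0, 52, 0 → max 55
Hedged regrets: 48, 43, 10, 36, 14 → max 48
Balanced regrets: 46, 36, 17, 0, 3 → max 46
Smallest max regret = 46 → Balanced.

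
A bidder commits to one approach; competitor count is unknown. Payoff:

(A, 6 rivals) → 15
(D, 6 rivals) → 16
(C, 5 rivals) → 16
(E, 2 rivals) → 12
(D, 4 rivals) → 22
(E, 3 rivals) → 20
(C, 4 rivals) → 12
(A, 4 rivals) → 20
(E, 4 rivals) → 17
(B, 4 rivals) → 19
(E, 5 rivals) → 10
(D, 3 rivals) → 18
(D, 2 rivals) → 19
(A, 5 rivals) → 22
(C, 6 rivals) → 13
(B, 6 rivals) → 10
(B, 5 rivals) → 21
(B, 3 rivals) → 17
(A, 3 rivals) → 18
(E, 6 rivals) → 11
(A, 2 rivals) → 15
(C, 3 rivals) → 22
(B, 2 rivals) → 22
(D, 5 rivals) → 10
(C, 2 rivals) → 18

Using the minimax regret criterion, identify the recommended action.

B

Column bests: 2 rivals=22, 3 rivals=22, 4 rivals=22, 5 rivals=22, 6 rivals=16.
A regrets: 7, 4, 2, 0, 1 → max 7
B regrets: 0, 5, 3, 1, 6 → max 6
C regrets: 4, 0, 10, 6, 3 → max 10
D regrets: 3, 4, 0, 12, 0 → max 12
E regrets: 10, 2, 5, 12, 5 → max 12
Smallest max regret = 6 → B.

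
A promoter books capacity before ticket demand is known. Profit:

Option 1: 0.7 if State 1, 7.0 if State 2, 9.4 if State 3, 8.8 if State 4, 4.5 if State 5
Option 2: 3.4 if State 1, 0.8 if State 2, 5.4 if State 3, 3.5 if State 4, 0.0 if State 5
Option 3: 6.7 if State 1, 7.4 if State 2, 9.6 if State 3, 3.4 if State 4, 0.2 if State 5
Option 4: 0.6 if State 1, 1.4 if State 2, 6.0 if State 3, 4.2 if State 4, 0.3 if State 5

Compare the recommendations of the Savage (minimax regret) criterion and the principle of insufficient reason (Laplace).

Column bests: State 1=6.7, State 2=7.4, State 3=9.6, State 4=8.8, State 5=4.5.
Option 1 regrets: 6.0, 0.4, 0.2, 0.0, 0.0 → max 6.0
Option 2 regrets: 3.3, 6.6, 4.2, 5.3, 4.5 → max 6.6
Option 3 regrets: 0.0, 0.0, 0.0, 5.4, 4.3 → max 5.4
Option 4 regrets: 6.1, 6.0, 3.6, 4.6, 4.2 → max 6.1
Smallest max regret = 5.4 → Option 3.
Row averages: Option 1=6.08, Option 2=2.62, Option 3=5.46, Option 4=2.5
Highest average = 6.08 → Option 1.

minimax regret → Option 3; laplace → Option 1 (disagree)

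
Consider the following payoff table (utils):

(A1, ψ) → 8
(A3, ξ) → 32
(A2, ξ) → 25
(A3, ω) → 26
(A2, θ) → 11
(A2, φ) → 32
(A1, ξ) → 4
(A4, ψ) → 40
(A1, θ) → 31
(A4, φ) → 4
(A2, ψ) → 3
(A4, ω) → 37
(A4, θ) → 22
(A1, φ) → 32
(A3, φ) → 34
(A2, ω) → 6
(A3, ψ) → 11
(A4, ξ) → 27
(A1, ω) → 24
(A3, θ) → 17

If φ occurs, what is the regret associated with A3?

Best payoff under φ is 34.
Regret = 34 − 34 = 0.

0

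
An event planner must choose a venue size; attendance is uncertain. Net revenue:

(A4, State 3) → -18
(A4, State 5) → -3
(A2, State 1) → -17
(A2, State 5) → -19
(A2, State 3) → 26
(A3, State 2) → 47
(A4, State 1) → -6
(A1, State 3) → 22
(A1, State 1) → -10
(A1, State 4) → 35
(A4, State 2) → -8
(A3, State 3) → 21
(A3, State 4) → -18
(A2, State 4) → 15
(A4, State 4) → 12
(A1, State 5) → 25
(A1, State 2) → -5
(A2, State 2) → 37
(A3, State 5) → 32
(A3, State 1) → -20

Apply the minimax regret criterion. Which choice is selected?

A2

Column bests: State 1=-6, State 2=47, State 3=26, State 4=35, State 5=32.
A1 regrets: 4, 52, 4, 0, 7 → max 52
A2 regrets: 11, 10, 0, 20, 51 → max 51
A3 regrets: 14, 0, 5, 53, 0 → max 53
A4 regrets: 0, 55, 44, 23, 35 → max 55
Smallest max regret = 51 → A2.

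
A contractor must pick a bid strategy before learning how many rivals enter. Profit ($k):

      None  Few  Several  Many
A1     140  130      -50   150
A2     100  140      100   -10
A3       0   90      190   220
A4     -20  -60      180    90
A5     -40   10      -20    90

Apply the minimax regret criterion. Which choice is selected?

A3

Column bests: None=140, Few=140, Several=190, Many=220.
A1 regrets: 0, 10, 240, 70 → max 240
A2 regrets: 40, 0, 90, 230 → max 230
A3 regrets: 140, 50, 0, 0 → max 140
A4 regrets: 160, 200, 10, 130 → max 200
A5 regrets: 180, 130, 210, 130 → max 210
Smallest max regret = 140 → A3.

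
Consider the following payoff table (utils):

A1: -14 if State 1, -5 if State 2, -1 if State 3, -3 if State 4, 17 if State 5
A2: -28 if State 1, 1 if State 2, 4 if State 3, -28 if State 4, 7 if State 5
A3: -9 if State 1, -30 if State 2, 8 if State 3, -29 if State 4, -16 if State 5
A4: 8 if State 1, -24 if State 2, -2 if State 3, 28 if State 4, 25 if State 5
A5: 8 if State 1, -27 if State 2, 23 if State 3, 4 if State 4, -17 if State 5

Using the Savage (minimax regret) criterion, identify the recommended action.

A4

Column bests: State 1=8, State 2=1, State 3=23, State 4=28, State 5=25.
A1 regrets: 22, 6, 24, 31, 8 → max 31
A2 regrets: 36, 0, 19, 56, 18 → max 56
A3 regrets: 17, 31, 15, 57, 41 → max 57
A4 regrets: 0, 25, 25, 0, 0 → max 25
A5 regrets: 0, 28, 0, 24, 42 → max 42
Smallest max regret = 25 → A4.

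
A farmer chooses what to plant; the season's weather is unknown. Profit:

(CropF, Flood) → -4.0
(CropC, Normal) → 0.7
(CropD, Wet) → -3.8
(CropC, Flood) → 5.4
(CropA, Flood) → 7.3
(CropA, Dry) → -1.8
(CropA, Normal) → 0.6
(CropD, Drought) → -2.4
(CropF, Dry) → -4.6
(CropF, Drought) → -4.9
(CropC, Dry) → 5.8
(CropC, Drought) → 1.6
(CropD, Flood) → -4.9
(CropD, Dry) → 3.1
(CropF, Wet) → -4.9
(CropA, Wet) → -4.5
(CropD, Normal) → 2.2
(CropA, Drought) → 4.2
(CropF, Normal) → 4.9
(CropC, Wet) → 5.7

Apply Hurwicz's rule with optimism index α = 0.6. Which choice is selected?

CropF: 0.6·4.9 + 0.4·(-4.9) = 0.98
CropC: 0.6·5.8 + 0.4·0.7 = 3.76
CropA: 0.6·7.3 + 0.4·(-4.5) = 2.58
CropD: 0.6·3.1 + 0.4·(-4.9) = -0.1
Highest Hurwicz score = 3.76 → CropC.

CropC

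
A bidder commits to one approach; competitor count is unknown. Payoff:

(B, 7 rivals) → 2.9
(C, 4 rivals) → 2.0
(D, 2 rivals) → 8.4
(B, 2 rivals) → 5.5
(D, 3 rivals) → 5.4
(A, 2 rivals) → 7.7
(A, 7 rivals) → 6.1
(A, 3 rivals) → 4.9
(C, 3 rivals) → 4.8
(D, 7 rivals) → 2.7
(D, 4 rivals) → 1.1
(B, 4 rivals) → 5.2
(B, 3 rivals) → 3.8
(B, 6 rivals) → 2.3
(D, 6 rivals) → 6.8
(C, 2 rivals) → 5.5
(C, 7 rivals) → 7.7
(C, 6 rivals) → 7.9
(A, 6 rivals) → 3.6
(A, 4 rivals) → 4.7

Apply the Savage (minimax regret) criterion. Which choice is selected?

C

Column bests: 2 rivals=8.4, 3 rivals=5.4, 4 rivals=5.2, 6 rivals=7.9, 7 rivals=7.7.
A regrets: 0.7, 0.5, 0.5, 4.3, 1.6 → max 4.3
B regrets: 2.9, 1.6, 0.0, 5.6, 4.8 → max 5.6
C regrets: 2.9, 0.6, 3.2, 0.0, 0.0 → max 3.2
D regrets: 0.0, 0.0, 4.1, 1.1, 5.0 → max 5.0
Smallest max regret = 3.2 → C.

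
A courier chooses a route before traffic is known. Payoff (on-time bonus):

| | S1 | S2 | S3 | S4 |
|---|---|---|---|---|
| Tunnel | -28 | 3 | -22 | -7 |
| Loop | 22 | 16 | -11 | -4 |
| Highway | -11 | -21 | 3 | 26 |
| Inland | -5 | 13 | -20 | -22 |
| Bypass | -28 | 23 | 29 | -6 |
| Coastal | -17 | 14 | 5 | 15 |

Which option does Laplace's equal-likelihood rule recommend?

Loop

Row averages: Tunnel=-13.5, Loop=5.75, Highway=-0.75, Inland=-8.5, Bypass=4.5, Coastal=4.25
Highest average = 5.75 → Loop.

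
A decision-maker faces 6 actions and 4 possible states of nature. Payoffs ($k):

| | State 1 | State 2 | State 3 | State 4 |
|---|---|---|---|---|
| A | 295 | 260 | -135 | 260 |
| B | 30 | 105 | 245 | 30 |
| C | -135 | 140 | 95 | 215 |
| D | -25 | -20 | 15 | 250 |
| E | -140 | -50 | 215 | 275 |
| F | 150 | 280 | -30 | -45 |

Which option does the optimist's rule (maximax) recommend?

A

Row maxima: A=295, B=245, C=215, D=250, E=275, F=280
Best best-case = 295 → A.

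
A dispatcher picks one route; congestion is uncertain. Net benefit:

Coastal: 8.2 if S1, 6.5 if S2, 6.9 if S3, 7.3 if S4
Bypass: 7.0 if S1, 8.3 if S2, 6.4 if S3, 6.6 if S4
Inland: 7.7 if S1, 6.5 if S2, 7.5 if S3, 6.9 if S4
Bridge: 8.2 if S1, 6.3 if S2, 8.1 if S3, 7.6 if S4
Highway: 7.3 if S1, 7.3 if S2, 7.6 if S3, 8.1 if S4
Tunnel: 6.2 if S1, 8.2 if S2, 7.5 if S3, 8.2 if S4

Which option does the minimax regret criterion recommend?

Column bests: S1=8.2, S2=8.3, S3=8.1, S4=8.2.
Coastal regrets: 0.0, 1.8, 1.2, 0.9 → max 1.8
Bypass regrets: 1.2, 0.0, 1.7, 1.6 → max 1.7
Inland regrets: 0.5, 1.8, 0.6, 1.3 → max 1.8
Bridge regrets: 0.0, 2.0, 0.0, 0.6 → max 2.0
Highway regrets: 0.9, 1.0, 0.5, 0.1 → max 1.0
Tunnel regrets: 2.0, 0.1, 0.6, 0.0 → max 2.0
Smallest max regret = 1.0 → Highway.

Highway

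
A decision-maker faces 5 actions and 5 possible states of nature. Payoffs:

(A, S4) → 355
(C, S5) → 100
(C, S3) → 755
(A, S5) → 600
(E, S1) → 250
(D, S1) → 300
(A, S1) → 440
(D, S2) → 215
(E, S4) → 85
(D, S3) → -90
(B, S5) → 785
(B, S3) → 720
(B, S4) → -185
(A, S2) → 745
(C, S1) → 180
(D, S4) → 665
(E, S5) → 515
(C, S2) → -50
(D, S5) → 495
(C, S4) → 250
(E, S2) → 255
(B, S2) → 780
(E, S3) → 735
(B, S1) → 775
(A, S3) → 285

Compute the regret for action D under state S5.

Best payoff under S5 is 785.
Regret = 785 − 495 = 290.

290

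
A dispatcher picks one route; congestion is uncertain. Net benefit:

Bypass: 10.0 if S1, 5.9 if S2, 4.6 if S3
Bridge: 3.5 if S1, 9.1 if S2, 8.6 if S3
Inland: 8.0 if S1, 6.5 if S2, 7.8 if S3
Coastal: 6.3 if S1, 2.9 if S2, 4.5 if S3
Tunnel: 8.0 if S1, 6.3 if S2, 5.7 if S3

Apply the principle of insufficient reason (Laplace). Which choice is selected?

Row averages: Bypass=41/6, Bridge=106/15, Inland=223/30, Coastal=137/30, Tunnel=20/3
Highest average = 223/30 → Inland.

Inland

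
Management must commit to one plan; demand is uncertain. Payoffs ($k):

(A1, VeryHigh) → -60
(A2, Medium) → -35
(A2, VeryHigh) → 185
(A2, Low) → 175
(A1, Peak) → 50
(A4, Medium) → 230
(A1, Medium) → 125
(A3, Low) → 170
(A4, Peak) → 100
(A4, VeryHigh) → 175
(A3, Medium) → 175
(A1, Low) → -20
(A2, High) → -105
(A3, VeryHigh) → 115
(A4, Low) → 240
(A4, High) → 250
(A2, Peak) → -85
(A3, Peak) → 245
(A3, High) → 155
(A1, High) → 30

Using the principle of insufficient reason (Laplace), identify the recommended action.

Row averages: A1=25, A2=27, A3=172, A4=199
Highest average = 199 → A4.

A4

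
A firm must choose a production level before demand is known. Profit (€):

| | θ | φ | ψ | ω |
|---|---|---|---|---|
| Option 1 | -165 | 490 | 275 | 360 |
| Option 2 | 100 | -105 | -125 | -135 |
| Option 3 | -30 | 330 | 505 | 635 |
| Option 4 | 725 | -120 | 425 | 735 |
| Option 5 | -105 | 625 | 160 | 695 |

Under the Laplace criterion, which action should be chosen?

Row averages: Option 1=240, Option 2=-66.25, Option 3=360, Option 4=441.25, Option 5=343.75
Highest average = 441.25 → Option 4.

Option 4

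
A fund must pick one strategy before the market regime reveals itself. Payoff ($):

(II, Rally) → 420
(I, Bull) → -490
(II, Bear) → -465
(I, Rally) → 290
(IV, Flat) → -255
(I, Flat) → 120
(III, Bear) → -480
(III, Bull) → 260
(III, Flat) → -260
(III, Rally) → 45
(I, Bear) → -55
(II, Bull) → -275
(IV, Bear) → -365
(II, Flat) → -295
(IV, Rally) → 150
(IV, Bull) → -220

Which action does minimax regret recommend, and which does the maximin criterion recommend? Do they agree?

minimax regret → III; maximin → IV (disagree)

Column bests: Bear=-55, Flat=120, Bull=260, Rally=420.
I regrets: 0, 0, 750, 130 → max 750
II regrets: 410, 415, 535, 0 → max 535
III regrets: 425, 380, 0, 375 → max 425
IV regrets: 310, 375, 480, 270 → max 480
Smallest max regret = 425 → III.
Row minima: I=-490, II=-465, III=-480, IV=-365
Best worst-case = -365 → IV.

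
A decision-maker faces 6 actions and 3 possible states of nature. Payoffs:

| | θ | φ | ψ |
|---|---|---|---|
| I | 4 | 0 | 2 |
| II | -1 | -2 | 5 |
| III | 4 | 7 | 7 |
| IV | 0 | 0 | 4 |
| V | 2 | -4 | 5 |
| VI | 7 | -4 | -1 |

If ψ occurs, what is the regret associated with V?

2

Best payoff under ψ is 7.
Regret = 7 − 5 = 2.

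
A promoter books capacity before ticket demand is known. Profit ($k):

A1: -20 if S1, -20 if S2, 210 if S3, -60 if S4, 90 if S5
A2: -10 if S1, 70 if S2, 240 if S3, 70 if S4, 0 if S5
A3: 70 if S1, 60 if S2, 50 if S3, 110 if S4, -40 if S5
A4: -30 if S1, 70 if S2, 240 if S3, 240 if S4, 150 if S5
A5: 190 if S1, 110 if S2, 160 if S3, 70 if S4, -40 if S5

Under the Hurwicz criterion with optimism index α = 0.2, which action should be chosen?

A1: 0.2·210 + 0.8·(-60) = -6
A2: 0.2·240 + 0.8·(-10) = 40
A3: 0.2·110 + 0.8·(-40) = -10
A4: 0.2·240 + 0.8·(-30) = 24
A5: 0.2·190 + 0.8·(-40) = 6
Highest Hurwicz score = 40 → A2.

A2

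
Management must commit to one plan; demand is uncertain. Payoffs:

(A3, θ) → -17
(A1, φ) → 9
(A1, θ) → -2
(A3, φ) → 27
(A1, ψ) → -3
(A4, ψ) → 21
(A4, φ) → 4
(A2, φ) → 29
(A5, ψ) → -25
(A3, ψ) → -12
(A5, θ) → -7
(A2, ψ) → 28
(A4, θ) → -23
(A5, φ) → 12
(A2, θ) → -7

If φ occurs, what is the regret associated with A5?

Best payoff under φ is 29.
Regret = 29 − 12 = 17.

17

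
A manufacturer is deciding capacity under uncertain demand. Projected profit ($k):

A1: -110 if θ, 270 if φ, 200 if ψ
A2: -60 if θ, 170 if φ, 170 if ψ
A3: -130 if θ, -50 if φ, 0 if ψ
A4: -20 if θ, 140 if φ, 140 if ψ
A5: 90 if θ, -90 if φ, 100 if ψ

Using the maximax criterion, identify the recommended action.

A1

Row maxima: A1=270, A2=170, A3=0, A4=140, A5=100
Best best-case = 270 → A1.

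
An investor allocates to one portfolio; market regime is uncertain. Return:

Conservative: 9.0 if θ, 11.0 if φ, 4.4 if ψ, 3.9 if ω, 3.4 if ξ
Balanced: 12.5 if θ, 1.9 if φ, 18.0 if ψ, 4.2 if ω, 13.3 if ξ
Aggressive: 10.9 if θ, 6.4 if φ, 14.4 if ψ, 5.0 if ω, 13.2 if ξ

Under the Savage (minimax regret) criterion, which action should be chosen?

Aggressive

Column bests: θ=12.5, φ=11.0, ψ=18.0, ω=5.0, ξ=13.3.
Conservative regrets: 3.5, 0.0, 13.6, 1.1, 9.9 → max 13.6
Balanced regrets: 0.0, 9.1, 0.0, 0.8, 0.0 → max 9.1
Aggressive regrets: 1.6, 4.6, 3.6, 0.0, 0.1 → max 4.6
Smallest max regret = 4.6 → Aggressive.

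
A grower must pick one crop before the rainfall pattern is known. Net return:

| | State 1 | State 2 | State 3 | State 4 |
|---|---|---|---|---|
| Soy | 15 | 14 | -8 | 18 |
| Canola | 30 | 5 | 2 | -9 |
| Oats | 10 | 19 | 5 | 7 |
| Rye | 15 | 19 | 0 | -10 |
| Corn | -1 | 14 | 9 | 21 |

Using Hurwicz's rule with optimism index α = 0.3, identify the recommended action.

Soy: 0.3·18 + 0.7·(-8) = -0.2
Canola: 0.3·30 + 0.7·(-9) = 2.7
Oats: 0.3·19 + 0.7·5 = 9.2
Rye: 0.3·19 + 0.7·(-10) = -1.3
Corn: 0.3·21 + 0.7·(-1) = 5.6
Highest Hurwicz score = 9.2 → Oats.

Oats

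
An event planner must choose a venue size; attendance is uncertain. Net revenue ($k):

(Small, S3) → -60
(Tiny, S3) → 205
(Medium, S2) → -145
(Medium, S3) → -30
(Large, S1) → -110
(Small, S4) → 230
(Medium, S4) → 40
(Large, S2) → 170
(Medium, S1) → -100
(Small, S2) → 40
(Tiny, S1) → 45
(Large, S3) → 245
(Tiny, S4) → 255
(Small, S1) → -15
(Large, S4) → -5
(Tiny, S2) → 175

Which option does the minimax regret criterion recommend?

Column bests: S1=45, S2=175, S3=245, S4=255.
Tiny regrets: 0, 0, 40, 0 → max 40
Small regrets: 60, 135, 305, 25 → max 305
Medium regrets: 145, 320, 275, 215 → max 320
Large regrets: 155, 5, 0, 260 → max 260
Smallest max regret = 40 → Tiny.

Tiny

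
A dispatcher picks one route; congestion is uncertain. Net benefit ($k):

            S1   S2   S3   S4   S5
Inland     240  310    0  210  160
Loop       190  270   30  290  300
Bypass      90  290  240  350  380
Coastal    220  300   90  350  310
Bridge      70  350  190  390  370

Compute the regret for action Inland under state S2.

40

Best payoff under S2 is 350.
Regret = 350 − 310 = 40.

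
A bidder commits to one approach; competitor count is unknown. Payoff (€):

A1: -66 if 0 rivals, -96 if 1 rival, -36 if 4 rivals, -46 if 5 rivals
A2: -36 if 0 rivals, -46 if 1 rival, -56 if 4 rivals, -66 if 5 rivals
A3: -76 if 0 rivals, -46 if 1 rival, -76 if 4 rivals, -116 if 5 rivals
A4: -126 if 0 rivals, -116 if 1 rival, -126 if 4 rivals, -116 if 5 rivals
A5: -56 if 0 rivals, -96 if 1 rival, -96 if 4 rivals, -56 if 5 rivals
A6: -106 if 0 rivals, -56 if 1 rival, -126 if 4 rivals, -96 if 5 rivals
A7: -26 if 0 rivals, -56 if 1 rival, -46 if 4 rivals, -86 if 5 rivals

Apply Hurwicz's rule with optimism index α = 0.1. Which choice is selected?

A1: 0.1·(-36) + 0.9·(-96) = -90
A2: 0.1·(-36) + 0.9·(-66) = -63
A3: 0.1·(-46) + 0.9·(-116) = -109
A4: 0.1·(-116) + 0.9·(-126) = -125
A5: 0.1·(-56) + 0.9·(-96) = -92
A6: 0.1·(-56) + 0.9·(-126) = -119
A7: 0.1·(-26) + 0.9·(-86) = -80
Highest Hurwicz score = -63 → A2.

A2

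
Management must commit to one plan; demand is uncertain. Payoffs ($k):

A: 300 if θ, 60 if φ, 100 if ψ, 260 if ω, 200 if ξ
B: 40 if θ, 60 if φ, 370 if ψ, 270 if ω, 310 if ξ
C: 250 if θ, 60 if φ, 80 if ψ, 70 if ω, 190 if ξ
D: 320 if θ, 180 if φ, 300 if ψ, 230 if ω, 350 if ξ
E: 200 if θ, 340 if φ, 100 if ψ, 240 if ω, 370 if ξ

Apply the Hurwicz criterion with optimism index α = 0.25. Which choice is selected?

A: 0.25·300 + 0.75·60 = 120
B: 0.25·370 + 0.75·40 = 122.5
C: 0.25·250 + 0.75·60 = 107.5
D: 0.25·350 + 0.75·180 = 222.5
E: 0.25·370 + 0.75·100 = 167.5
Highest Hurwicz score = 222.5 → D.

D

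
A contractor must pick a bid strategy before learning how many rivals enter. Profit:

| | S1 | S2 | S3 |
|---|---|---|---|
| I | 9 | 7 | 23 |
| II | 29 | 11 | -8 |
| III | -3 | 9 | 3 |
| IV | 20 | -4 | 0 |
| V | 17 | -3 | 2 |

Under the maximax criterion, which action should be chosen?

II

Row maxima: I=23, II=29, III=9, IV=20, V=17
Best best-case = 29 → II.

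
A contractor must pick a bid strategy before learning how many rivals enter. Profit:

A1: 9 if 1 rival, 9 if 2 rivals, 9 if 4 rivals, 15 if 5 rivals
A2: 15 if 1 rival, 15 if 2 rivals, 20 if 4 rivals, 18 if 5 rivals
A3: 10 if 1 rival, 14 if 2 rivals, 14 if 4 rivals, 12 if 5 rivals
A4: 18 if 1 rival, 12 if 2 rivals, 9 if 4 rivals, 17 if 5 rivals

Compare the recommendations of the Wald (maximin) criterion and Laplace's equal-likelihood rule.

Row minima: A1=9, A2=15, A3=10, A4=9
Best worst-case = 15 → A2.
Row averages: A1=10.5, A2=17, A3=12.5, A4=14
Highest average = 17 → A2.

maximin → A2; laplace → A2 (agree)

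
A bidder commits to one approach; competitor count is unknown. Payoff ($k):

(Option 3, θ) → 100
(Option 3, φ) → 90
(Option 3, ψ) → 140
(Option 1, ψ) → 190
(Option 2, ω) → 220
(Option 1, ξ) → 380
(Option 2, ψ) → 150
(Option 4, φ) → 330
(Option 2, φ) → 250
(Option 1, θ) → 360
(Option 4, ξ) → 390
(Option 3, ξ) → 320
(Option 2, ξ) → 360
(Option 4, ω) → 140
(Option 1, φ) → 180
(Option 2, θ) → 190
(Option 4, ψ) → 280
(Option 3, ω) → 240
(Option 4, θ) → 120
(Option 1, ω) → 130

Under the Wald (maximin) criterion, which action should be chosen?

Row minima: Option 1=130, Option 2=150, Option 3=90, Option 4=120
Best worst-case = 150 → Option 2.

Option 2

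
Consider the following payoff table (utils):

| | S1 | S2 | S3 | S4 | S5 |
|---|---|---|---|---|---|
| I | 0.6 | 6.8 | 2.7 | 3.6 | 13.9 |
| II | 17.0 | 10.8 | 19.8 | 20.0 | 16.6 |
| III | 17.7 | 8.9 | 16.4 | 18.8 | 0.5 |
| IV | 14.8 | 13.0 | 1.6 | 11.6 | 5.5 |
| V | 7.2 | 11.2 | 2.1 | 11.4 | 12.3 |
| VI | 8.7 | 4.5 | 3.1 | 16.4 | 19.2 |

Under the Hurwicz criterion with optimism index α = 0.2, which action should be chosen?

II

I: 0.2·13.9 + 0.8·0.6 = 3.26
II: 0.2·20.0 + 0.8·10.8 = 12.64
III: 0.2·18.8 + 0.8·0.5 = 4.16
IV: 0.2·14.8 + 0.8·1.6 = 4.24
V: 0.2·12.3 + 0.8·2.1 = 4.14
VI: 0.2·19.2 + 0.8·3.1 = 6.32
Highest Hurwicz score = 12.64 → II.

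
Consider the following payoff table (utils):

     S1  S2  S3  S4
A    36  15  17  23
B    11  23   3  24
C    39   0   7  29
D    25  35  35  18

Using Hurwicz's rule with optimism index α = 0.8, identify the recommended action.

A: 0.8·36 + 0.2·15 = 31.8
B: 0.8·24 + 0.2·3 = 19.8
C: 0.8·39 + 0.2·0 = 31.2
D: 0.8·35 + 0.2·18 = 31.6
Highest Hurwicz score = 31.8 → A.

A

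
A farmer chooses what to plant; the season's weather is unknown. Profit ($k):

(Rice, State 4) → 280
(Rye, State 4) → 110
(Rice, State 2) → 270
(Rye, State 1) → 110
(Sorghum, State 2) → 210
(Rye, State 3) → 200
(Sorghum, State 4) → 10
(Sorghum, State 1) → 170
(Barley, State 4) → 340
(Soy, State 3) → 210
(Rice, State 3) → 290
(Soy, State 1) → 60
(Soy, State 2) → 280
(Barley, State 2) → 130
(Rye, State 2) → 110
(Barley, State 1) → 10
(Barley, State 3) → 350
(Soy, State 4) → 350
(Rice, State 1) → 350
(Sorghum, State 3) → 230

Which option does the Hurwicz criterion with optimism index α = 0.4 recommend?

Rye: 0.4·200 + 0.6·110 = 146
Barley: 0.4·350 + 0.6·10 = 146
Rice: 0.4·350 + 0.6·270 = 302
Sorghum: 0.4·230 + 0.6·10 = 98
Soy: 0.4·350 + 0.6·60 = 176
Highest Hurwicz score = 302 → Rice.

Rice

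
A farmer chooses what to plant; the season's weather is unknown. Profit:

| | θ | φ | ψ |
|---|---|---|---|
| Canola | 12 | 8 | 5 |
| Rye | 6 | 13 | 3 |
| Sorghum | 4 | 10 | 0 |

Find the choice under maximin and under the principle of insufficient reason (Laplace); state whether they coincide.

maximin → Canola; laplace → Canola (agree)

Row minima: Canola=5, Rye=3, Sorghum=0
Best worst-case = 5 → Canola.
Row averages: Canola=25/3, Rye=22/3, Sorghum=14/3
Highest average = 25/3 → Canola.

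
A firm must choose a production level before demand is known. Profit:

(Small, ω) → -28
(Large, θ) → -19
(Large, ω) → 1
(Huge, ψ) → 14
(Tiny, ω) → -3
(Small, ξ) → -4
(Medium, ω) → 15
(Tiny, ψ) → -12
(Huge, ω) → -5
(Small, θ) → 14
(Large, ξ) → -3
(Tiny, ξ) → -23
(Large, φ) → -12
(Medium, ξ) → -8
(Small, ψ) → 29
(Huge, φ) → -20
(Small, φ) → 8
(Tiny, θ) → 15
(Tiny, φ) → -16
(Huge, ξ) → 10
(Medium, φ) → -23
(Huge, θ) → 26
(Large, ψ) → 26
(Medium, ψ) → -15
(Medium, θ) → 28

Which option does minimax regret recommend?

Column bests: θ=28, φ=8, ψ=29, ω=15, ξ=10.
Tiny regrets: 13, 24, 41, 18, 33 → max 41
Small regrets: 14, 0, 0, 43, 14 → max 43
Medium regrets: 0, 31, 44, 0, 18 → max 44
Large regrets: 47, 20, 3, 14, 13 → max 47
Huge regrets: 2, 28, 15, 20, 0 → max 28
Smallest max regret = 28 → Huge.

Huge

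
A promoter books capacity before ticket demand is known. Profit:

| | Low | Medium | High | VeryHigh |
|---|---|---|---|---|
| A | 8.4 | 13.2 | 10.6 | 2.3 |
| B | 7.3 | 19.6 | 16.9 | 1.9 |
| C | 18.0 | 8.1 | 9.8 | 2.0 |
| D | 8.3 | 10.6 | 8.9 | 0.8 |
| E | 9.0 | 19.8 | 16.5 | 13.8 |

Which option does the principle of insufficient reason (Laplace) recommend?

Row averages: A=8.625, B=11.425, C=9.475, D=7.15, E=14.775
Highest average = 14.775 → E.

E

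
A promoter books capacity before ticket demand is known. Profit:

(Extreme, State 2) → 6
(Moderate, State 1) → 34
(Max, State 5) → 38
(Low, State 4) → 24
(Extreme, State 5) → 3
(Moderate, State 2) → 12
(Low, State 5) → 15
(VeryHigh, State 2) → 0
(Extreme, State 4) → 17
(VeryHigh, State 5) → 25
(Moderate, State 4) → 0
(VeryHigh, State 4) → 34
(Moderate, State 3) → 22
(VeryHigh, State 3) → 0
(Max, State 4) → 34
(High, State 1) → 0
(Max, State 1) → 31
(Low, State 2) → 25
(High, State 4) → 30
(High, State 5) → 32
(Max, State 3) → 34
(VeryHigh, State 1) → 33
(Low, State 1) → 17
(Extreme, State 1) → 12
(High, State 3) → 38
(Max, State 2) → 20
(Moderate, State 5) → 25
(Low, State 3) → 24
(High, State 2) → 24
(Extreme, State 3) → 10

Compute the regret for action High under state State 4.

Best payoff under State 4 is 34.
Regret = 34 − 30 = 4.

4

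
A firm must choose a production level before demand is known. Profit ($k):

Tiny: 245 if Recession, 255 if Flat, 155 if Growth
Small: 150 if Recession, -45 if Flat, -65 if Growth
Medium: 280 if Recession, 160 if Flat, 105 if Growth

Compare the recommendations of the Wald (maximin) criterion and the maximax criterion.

maximin → Tiny; maximax → Medium (disagree)

Row minima: Tiny=155, Small=-65, Medium=105
Best worst-case = 155 → Tiny.
Row maxima: Tiny=255, Small=150, Medium=280
Best best-case = 280 → Medium.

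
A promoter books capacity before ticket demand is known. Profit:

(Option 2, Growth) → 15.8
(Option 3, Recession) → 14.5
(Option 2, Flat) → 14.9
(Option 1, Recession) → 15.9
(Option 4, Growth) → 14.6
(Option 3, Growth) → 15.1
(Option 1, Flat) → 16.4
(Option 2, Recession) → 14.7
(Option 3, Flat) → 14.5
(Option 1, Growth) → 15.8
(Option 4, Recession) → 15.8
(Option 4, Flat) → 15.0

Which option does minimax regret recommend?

Column bests: Recession=15.9, Flat=16.4, Growth=15.8.
Option 1 regrets: 0.0, 0.0, 0.0 → max 0.0
Option 2 regrets: 1.2, 1.5, 0.0 → max 1.5
Option 3 regrets: 1.4, 1.9, 0.7 → max 1.9
Option 4 regrets: 0.1, 1.4, 1.2 → max 1.4
Smallest max regret = 0.0 → Option 1.

Option 1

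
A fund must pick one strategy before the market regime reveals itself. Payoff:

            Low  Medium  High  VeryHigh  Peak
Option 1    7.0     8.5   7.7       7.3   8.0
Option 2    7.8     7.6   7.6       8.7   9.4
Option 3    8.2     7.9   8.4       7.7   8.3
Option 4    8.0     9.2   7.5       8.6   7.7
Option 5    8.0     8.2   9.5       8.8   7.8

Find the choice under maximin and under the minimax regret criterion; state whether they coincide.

Row minima: Option 1=7.0, Option 2=7.6, Option 3=7.7, Option 4=7.5, Option 5=7.8
Best worst-case = 7.8 → Option 5.
Column bests: Low=8.2, Medium=9.2, High=9.5, VeryHigh=8.8, Peak=9.4.
Option 1 regrets: 1.2, 0.7, 1.8, 1.5, 1.4 → max 1.8
Option 2 regrets: 0.4, 1.6, 1.9, 0.1, 0.0 → max 1.9
Option 3 regrets: 0.0, 1.3, 1.1, 1.1, 1.1 → max 1.3
Option 4 regrets: 0.2, 0.0, 2.0, 0.2, 1.7 → max 2.0
Option 5 regrets: 0.2, 1.0, 0.0, 0.0, 1.6 → max 1.6
Smallest max regret = 1.3 → Option 3.

maximin → Option 5; minimax regret → Option 3 (disagree)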